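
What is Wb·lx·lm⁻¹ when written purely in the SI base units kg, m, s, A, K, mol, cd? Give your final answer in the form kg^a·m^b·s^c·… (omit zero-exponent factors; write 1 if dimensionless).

Wb = kg·m²·s⁻²·A⁻¹.
lx = m⁻²·cd.
lm = cd.
So lm⁻¹ = cd⁻¹.
Combining: Wb·lx·lm⁻¹ = (kg·m²·s⁻²·A⁻¹) · (m⁻²·cd) · cd⁻¹ = kg·s⁻²·A⁻¹.

kg·s⁻²·A⁻¹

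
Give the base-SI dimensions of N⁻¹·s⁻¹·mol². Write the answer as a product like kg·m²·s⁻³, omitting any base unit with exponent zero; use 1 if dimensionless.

N = kg·m·s⁻².
So N⁻¹ = kg⁻¹·m⁻¹·s².
Combining: N⁻¹·s⁻¹·mol² = (kg⁻¹·m⁻¹·s²) · s⁻¹ · mol² = kg⁻¹·m⁻¹·s·mol².

kg⁻¹·m⁻¹·s·mol²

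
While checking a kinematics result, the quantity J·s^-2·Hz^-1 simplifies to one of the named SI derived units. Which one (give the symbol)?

W

J = N·m (work = force × distance),
    = kg·m²·s⁻².
Hz = 1/s = s⁻¹ (frequency is cycles per second).
So Hz⁻¹ = s.
Combining: J·s⁻²·Hz⁻¹ = (kg·m²·s⁻²) · s⁻² · s = kg·m²·s⁻³.
kg·m²·s⁻³ is the base-SI form of the watt.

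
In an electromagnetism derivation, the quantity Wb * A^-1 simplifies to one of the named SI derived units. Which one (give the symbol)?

H

Wb = V·s (flux: a volt is a weber per second),
    = kg·m²·s⁻²·A⁻¹.
Combining: Wb·A⁻¹ = (kg·m²·s⁻²·A⁻¹) · A⁻¹ = kg·m²·s⁻²·A⁻².
kg·m²·s⁻²·A⁻² is the base-SI form of the henry.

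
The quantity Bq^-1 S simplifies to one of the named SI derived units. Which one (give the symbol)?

Bq = 1/s = s⁻¹ (activity is decays per second).
So Bq⁻¹ = s.
S = 1/Ω (conductance is reciprocal resistance),
    = kg⁻¹·m⁻²·s³·A².
Combining: Bq⁻¹·S = s · (kg⁻¹·m⁻²·s³·A²) = kg⁻¹·m⁻²·s⁴·A².
kg⁻¹·m⁻²·s⁴·A² is the base-SI form of the farad.

F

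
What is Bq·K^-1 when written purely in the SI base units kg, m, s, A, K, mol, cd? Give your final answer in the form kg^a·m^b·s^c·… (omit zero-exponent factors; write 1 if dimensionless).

s⁻¹·K⁻¹

Bq = 1/s = s⁻¹ (activity is decays per second).
Combining: Bq·K⁻¹ = s⁻¹ · K⁻¹ = s⁻¹·K⁻¹.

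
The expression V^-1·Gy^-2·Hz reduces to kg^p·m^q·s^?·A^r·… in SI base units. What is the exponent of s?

V = W/A (potential = power per current),
    = kg·m²·s⁻³·A⁻¹.
So V⁻¹ = kg⁻¹·m⁻²·s³·A.
Gy = J/kg (absorbed dose = energy per mass),
    = m²·s⁻².
So Gy⁻² = m⁻⁴·s⁴.
Hz = 1/s = s⁻¹ (frequency is cycles per second).
Combining: V⁻¹·Gy⁻²·Hz = (kg⁻¹·m⁻²·s³·A) · (m⁻⁴·s⁴) · s⁻¹ = kg⁻¹·m⁻⁶·s⁶·A.
The exponent of s is 6.

6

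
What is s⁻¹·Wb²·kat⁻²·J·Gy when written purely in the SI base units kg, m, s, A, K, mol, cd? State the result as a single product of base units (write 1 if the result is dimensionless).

Wb = kg·m²·s⁻²·A⁻¹.
So Wb² = kg²·m⁴·s⁻⁴·A⁻².
kat = s⁻¹·mol.
So kat⁻² = s²·mol⁻².
J = kg·m²·s⁻².
Gy = m²·s⁻².
Combining: s⁻¹·Wb²·kat⁻²·J·Gy = s⁻¹ · (kg²·m⁴·s⁻⁴·A⁻²) · (s²·mol⁻²) · (kg·m²·s⁻²) · (m²·s⁻²) = kg³·m⁸·s⁻⁷·A⁻²·mol⁻².

kg³·m⁸·s⁻⁷·A⁻²·mol⁻²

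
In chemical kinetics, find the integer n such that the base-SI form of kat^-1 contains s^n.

kat = s⁻¹·mol.
So kat⁻¹ = s·mol⁻¹.
The exponent of s is 1.

1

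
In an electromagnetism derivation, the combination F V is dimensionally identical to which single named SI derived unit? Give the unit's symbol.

C

F = C/V (capacitance = charge per voltage),
    = A·s/(kg·m²·s⁻³·A⁻¹) (substituting C and V),
    = kg⁻¹·m⁻²·s⁴·A².
V = W/A (potential = power per current),
    = kg·m²·s⁻³·A⁻¹.
Combining: F·V = (kg⁻¹·m⁻²·s⁴·A²) · (kg·m²·s⁻³·A⁻¹) = s·A.
s·A is the base-SI form of the coulomb.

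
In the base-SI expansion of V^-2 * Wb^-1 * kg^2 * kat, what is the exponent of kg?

-1

V = kg·m²·s⁻³·A⁻¹.
So V⁻² = kg⁻²·m⁻⁴·s⁶·A².
Wb = kg·m²·s⁻²·A⁻¹.
So Wb⁻¹ = kg⁻¹·m⁻²·s²·A.
kat = s⁻¹·mol.
Combining: V⁻²·Wb⁻¹·kg²·kat = (kg⁻²·m⁻⁴·s⁶·A²) · (kg⁻¹·m⁻²·s²·A) · kg² · (s⁻¹·mol) = kg⁻¹·m⁻⁶·s⁷·A³·mol.
The exponent of kg is -1.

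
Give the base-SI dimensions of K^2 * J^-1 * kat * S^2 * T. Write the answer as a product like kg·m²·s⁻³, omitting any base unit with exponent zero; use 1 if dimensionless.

J = N·m (work = force × distance),
    = kg·m²·s⁻².
So J⁻¹ = kg⁻¹·m⁻²·s².
kat = mol/s = s⁻¹·mol (catalytic activity).
S = 1/Ω (conductance is reciprocal resistance),
    = kg⁻¹·m⁻²·s³·A².
So S² = kg⁻²·m⁻⁴·s⁶·A⁴.
T = Wb/m² (flux density = flux per area),
    = kg·s⁻²·A⁻¹.
Combining: K²·J⁻¹·kat·S²·T = K² · (kg⁻¹·m⁻²·s²) · (s⁻¹·mol) · (kg⁻²·m⁻⁴·s⁶·A⁴) · (kg·s⁻²·A⁻¹) = kg⁻²·m⁻⁶·s⁵·A³·K²·mol.

kg⁻²·m⁻⁶·s⁵·A³·K²·mol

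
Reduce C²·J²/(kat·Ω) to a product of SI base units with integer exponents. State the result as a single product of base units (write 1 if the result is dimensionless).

kg·m²·s²·A⁴·mol⁻¹

kat = mol/s = s⁻¹·mol (catalytic activity).
So kat⁻¹ = s·mol⁻¹.
Ω = V/A (resistance = voltage per current),
    = kg·m²·s⁻³·A⁻².
So Ω⁻¹ = kg⁻¹·m⁻²·s³·A².
C = A·s = s·A (charge = current × time).
So C² = s²·A².
J = N·m (work = force × distance),
    = kg·m²·s⁻².
So J² = kg²·m⁴·s⁻⁴.
Combining: kat⁻¹·Ω⁻¹·C²·J² = (s·mol⁻¹) · (kg⁻¹·m⁻²·s³·A²) · (s²·A²) · (kg²·m⁴·s⁻⁴) = kg·m²·s²·A⁴·mol⁻¹.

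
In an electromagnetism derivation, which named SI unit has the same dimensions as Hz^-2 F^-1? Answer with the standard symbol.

H

Hz = s⁻¹.
So Hz⁻² = s².
F = kg⁻¹·m⁻²·s⁴·A².
So F⁻¹ = kg·m²·s⁻⁴·A⁻².
Combining: Hz⁻²·F⁻¹ = s² · (kg·m²·s⁻⁴·A⁻²) = kg·m²·s⁻²·A⁻².
kg·m²·s⁻²·A⁻² is the base-SI form of the henry.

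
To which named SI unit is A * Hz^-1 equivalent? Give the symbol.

Hz = 1/s = s⁻¹ (frequency is cycles per second).
So Hz⁻¹ = s.
Combining: A·Hz⁻¹ = A · s = s·A.
s·A is the base-SI form of the coulomb.

C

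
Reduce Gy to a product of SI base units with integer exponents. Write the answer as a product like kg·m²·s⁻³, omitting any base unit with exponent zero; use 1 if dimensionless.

Gy = J/kg (absorbed dose = energy per mass),
    = m²·s⁻².

m²·s⁻²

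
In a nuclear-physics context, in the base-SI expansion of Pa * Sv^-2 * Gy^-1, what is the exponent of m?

Pa = N/m² (pressure = force per area),
    = kg·m⁻¹·s⁻².
Sv = J/kg (equivalent dose = energy per mass),
    = m²·s⁻².
So Sv⁻² = m⁻⁴·s⁴.
Gy = J/kg (absorbed dose = energy per mass),
    = m²·s⁻².
So Gy⁻¹ = m⁻²·s².
Combining: Pa·Sv⁻²·Gy⁻¹ = (kg·m⁻¹·s⁻²) · (m⁻⁴·s⁴) · (m⁻²·s²) = kg·m⁻⁷·s⁴.
The exponent of m is -7.

-7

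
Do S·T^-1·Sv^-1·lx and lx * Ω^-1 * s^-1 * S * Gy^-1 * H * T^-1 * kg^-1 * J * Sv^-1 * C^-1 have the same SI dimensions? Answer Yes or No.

No

Left side:
  S = 1/Ω (conductance is reciprocal resistance),
      = kg⁻¹·m⁻²·s³·A².
  T = Wb/m² (flux density = flux per area),
      = kg·s⁻²·A⁻¹.
  So T⁻¹ = kg⁻¹·s²·A.
  Sv = J/kg (equivalent dose = energy per mass),
      = m²·s⁻².
  So Sv⁻¹ = m⁻²·s².
  lx = lm/m² (illuminance = luminous flux per area),
      = m⁻²·cd.
  Combining: S·T⁻¹·Sv⁻¹·lx = (kg⁻¹·m⁻²·s³·A²) · (kg⁻¹·s²·A) · (m⁻²·s²) · (m⁻²·cd) = kg⁻²·m⁻⁶·s⁷·A³·cd.
Right side:
  lx = m⁻²·cd.
  Ω = kg·m²·s⁻³·A⁻².
  So Ω⁻¹ = kg⁻¹·m⁻²·s³·A².
  S = kg⁻¹·m⁻²·s³·A².
  Gy = m²·s⁻².
  So Gy⁻¹ = m⁻²·s².
  H = kg·m²·s⁻²·A⁻².
  T = kg·s⁻²·A⁻¹.
  So T⁻¹ = kg⁻¹·s²·A.
  J = kg·m²·s⁻².
  Sv = m²·s⁻².
  So Sv⁻¹ = m⁻²·s².
  C = s·A.
  So C⁻¹ = s⁻¹·A⁻¹.
  Combining: lx·Ω⁻¹·s⁻¹·S·Gy⁻¹·H·T⁻¹·kg⁻¹·J·Sv⁻¹·C⁻¹ = (m⁻²·cd) · (kg⁻¹·m⁻²·s³·A²) · s⁻¹ · (kg⁻¹·m⁻²·s³·A²) · (m⁻²·s²) · (kg·m²·s⁻²·A⁻²) · (kg⁻¹·s²·A) · kg⁻¹ · (kg·m²·s⁻²) · (m⁻²·s²) · (s⁻¹·A⁻¹) = kg⁻²·m⁻⁶·s⁶·A²·cd.
Left is kg⁻²·m⁻⁶·s⁷·A³·cd; right is kg⁻²·m⁻⁶·s⁶·A²·cd — different.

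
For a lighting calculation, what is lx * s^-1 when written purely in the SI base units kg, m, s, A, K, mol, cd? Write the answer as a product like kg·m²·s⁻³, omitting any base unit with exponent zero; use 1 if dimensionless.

m⁻²·s⁻¹·cd

lx = lm/m² (illuminance = luminous flux per area),
    = m⁻²·cd.
Combining: lx·s⁻¹ = (m⁻²·cd) · s⁻¹ = m⁻²·s⁻¹·cd.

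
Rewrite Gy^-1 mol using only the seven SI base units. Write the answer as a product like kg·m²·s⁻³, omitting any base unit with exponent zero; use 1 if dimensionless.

Gy = m²·s⁻².
So Gy⁻¹ = m⁻²·s².
Combining: Gy⁻¹·mol = (m⁻²·s²) · mol = m⁻²·s²·mol.

m⁻²·s²·mol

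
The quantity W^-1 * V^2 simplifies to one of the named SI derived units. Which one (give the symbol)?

W = J/s (power = energy per time),
    = kg·m²·s⁻³.
So W⁻¹ = kg⁻¹·m⁻²·s³.
V = W/A (potential = power per current),
    = kg·m²·s⁻³·A⁻¹.
So V² = kg²·m⁴·s⁻⁶·A⁻².
Combining: W⁻¹·V² = (kg⁻¹·m⁻²·s³) · (kg²·m⁴·s⁻⁶·A⁻²) = kg·m²·s⁻³·A⁻².
kg·m²·s⁻³·A⁻² is the base-SI form of the ohm.

Ω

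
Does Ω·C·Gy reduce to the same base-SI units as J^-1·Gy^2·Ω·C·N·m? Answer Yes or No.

Left side:
  Ω = kg·m²·s⁻³·A⁻².
  C = s·A.
  Gy = m²·s⁻².
  Combining: Ω·C·Gy = (kg·m²·s⁻³·A⁻²) · (s·A) · (m²·s⁻²) = kg·m⁴·s⁻⁴·A⁻¹.
Right side:
  J = N·m (work = force × distance),
      = kg·m²·s⁻².
  So J⁻¹ = kg⁻¹·m⁻²·s².
  Gy = J/kg (absorbed dose = energy per mass),
      = m²·s⁻².
  So Gy² = m⁴·s⁻⁴.
  Ω = V/A (resistance = voltage per current),
      = kg·m²·s⁻³·A⁻².
  C = A·s = s·A (charge = current × time).
  N = kg·m/s² = kg·m·s⁻² (force = mass × acceleration).
  Combining: J⁻¹·Gy²·Ω·C·N·m = (kg⁻¹·m⁻²·s²) · (m⁴·s⁻⁴) · (kg·m²·s⁻³·A⁻²) · (s·A) · (kg·m·s⁻²) · m = kg·m⁶·s⁻⁶·A⁻¹.
Left is kg·m⁴·s⁻⁴·A⁻¹; right is kg·m⁶·s⁻⁶·A⁻¹ — different.

No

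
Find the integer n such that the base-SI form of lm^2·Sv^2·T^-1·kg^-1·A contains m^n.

4

lm = cd.
So lm² = cd².
Sv = m²·s⁻².
So Sv² = m⁴·s⁻⁴.
T = kg·s⁻²·A⁻¹.
So T⁻¹ = kg⁻¹·s²·A.
Combining: lm²·Sv²·T⁻¹·kg⁻¹·A = cd² · (m⁴·s⁻⁴) · (kg⁻¹·s²·A) · kg⁻¹ · A = kg⁻²·m⁴·s⁻²·A²·cd².
The exponent of m is 4.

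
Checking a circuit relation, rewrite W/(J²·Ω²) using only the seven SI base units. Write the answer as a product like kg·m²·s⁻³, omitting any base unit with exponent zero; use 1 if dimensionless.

kg⁻³·m⁻⁶·s⁷·A⁴

W = J/s (power = energy per time),
    = kg·m²·s⁻³.
J = N·m (work = force × distance),
    = kg·m²·s⁻².
So J⁻² = kg⁻²·m⁻⁴·s⁴.
Ω = V/A (resistance = voltage per current),
    = kg·m²·s⁻³·A⁻².
So Ω⁻² = kg⁻²·m⁻⁴·s⁶·A⁴.
Combining: W·J⁻²·Ω⁻² = (kg·m²·s⁻³) · (kg⁻²·m⁻⁴·s⁴) · (kg⁻²·m⁻⁴·s⁶·A⁴) = kg⁻³·m⁻⁶·s⁷·A⁴.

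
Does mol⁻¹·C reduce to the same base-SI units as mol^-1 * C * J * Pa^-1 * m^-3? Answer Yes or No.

Yes

Left side:
  C = s·A.
  Combining: mol⁻¹·C = mol⁻¹ · (s·A) = s·A·mol⁻¹.
Right side:
  C = A·s = s·A (charge = current × time).
  J = N·m (work = force × distance),
      = kg·m²·s⁻².
  Pa = N/m² (pressure = force per area),
      = kg·m⁻¹·s⁻².
  So Pa⁻¹ = kg⁻¹·m·s².
  Combining: mol⁻¹·C·J·Pa⁻¹·m⁻³ = mol⁻¹ · (s·A) · (kg·m²·s⁻²) · (kg⁻¹·m·s²) · m⁻³ = s·A·mol⁻¹.
Both reduce to s·A·mol⁻¹.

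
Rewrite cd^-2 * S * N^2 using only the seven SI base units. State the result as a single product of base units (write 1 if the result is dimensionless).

kg·s⁻¹·A²·cd⁻²

S = kg⁻¹·m⁻²·s³·A².
N = kg·m·s⁻².
So N² = kg²·m²·s⁻⁴.
Combining: cd⁻²·S·N² = cd⁻² · (kg⁻¹·m⁻²·s³·A²) · (kg²·m²·s⁻⁴) = kg·s⁻¹·A²·cd⁻².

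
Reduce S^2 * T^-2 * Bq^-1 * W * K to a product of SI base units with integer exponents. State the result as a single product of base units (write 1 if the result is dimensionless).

kg⁻³·m⁻²·s⁸·A⁶·K

S = 1/Ω (conductance is reciprocal resistance),
    = kg⁻¹·m⁻²·s³·A².
So S² = kg⁻²·m⁻⁴·s⁶·A⁴.
T = Wb/m² (flux density = flux per area),
    = kg·s⁻²·A⁻¹.
So T⁻² = kg⁻²·s⁴·A².
Bq = 1/s = s⁻¹ (activity is decays per second).
So Bq⁻¹ = s.
W = J/s (power = energy per time),
    = kg·m²·s⁻³.
Combining: S²·T⁻²·Bq⁻¹·W·K = (kg⁻²·m⁻⁴·s⁶·A⁴) · (kg⁻²·s⁴·A²) · s · (kg·m²·s⁻³) · K = kg⁻³·m⁻²·s⁸·A⁶·K.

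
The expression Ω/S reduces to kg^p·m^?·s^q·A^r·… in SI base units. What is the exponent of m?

4

Ω = V/A (resistance = voltage per current),
    = kg·m²·s⁻³·A⁻².
S = 1/Ω (conductance is reciprocal resistance),
    = kg⁻¹·m⁻²·s³·A².
So S⁻¹ = kg·m²·s⁻³·A⁻².
Combining: Ω·S⁻¹ = (kg·m²·s⁻³·A⁻²) · (kg·m²·s⁻³·A⁻²) = kg²·m⁴·s⁻⁶·A⁻⁴.
The exponent of m is 4.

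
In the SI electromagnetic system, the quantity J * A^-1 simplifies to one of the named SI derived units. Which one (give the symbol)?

Wb

J = N·m (work = force × distance),
    = kg·m²·s⁻².
Combining: J·A⁻¹ = (kg·m²·s⁻²) · A⁻¹ = kg·m²·s⁻²·A⁻¹.
kg·m²·s⁻²·A⁻¹ is the base-SI form of the weber.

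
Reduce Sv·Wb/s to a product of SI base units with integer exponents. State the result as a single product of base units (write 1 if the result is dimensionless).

Sv = J/kg (equivalent dose = energy per mass),
    = m²·s⁻².
Wb = V·s (flux: a volt is a weber per second),
    = kg·m²·s⁻²·A⁻¹.
Combining: Sv·s⁻¹·Wb = (m²·s⁻²) · s⁻¹ · (kg·m²·s⁻²·A⁻¹) = kg·m⁴·s⁻⁵·A⁻¹.

kg·m⁴·s⁻⁵·A⁻¹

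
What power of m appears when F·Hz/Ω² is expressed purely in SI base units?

-6

F = kg⁻¹·m⁻²·s⁴·A².
Hz = s⁻¹.
Ω = kg·m²·s⁻³·A⁻².
So Ω⁻² = kg⁻²·m⁻⁴·s⁶·A⁴.
Combining: F·Hz·Ω⁻² = (kg⁻¹·m⁻²·s⁴·A²) · s⁻¹ · (kg⁻²·m⁻⁴·s⁶·A⁴) = kg⁻³·m⁻⁶·s⁹·A⁶.
The exponent of m is -6.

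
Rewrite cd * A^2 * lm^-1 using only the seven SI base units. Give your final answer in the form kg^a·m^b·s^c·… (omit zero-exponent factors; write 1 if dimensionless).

lm = cd·sr = cd (luminous flux; sr is dimensionless).
So lm⁻¹ = cd⁻¹.
Combining: cd·A²·lm⁻¹ = cd · A² · cd⁻¹ = A².

A²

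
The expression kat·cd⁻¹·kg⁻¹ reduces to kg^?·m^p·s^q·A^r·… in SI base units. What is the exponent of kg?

kat = s⁻¹·mol.
Combining: kat·cd⁻¹·kg⁻¹ = (s⁻¹·mol) · cd⁻¹ · kg⁻¹ = kg⁻¹·s⁻¹·mol·cd⁻¹.
The exponent of kg is -1.

-1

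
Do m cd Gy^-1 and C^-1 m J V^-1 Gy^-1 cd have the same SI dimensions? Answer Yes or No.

Left side:
  Gy = m²·s⁻².
  So Gy⁻¹ = m⁻²·s².
  Combining: m·cd·Gy⁻¹ = m · cd · (m⁻²·s²) = m⁻¹·s²·cd.
Right side:
  C = s·A.
  So C⁻¹ = s⁻¹·A⁻¹.
  J = kg·m²·s⁻².
  V = kg·m²·s⁻³·A⁻¹.
  So V⁻¹ = kg⁻¹·m⁻²·s³·A.
  Gy = m²·s⁻².
  So Gy⁻¹ = m⁻²·s².
  Combining: C⁻¹·m·J·V⁻¹·Gy⁻¹·cd = (s⁻¹·A⁻¹) · m · (kg·m²·s⁻²) · (kg⁻¹·m⁻²·s³·A) · (m⁻²·s²) · cd = m⁻¹·s²·cd.
Both reduce to m⁻¹·s²·cd.

Yes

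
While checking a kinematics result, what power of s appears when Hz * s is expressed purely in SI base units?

Hz = 1/s = s⁻¹ (frequency is cycles per second).
Combining: Hz·s = s⁻¹ · s = 1.
The exponent of s is 0.

0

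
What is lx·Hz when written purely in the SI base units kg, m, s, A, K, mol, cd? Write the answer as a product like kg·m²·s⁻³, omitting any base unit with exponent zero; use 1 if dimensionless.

lx = lm/m² (illuminance = luminous flux per area),
    = m⁻²·cd.
Hz = 1/s = s⁻¹ (frequency is cycles per second).
Combining: lx·Hz = (m⁻²·cd) · s⁻¹ = m⁻²·s⁻¹·cd.

m⁻²·s⁻¹·cd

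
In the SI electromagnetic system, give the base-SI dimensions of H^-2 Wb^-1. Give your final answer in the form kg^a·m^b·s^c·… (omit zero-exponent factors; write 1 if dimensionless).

kg⁻³·m⁻⁶·s⁶·A⁵

H = Wb/A (inductance = flux per current),
    = kg·m²·s⁻²·A⁻².
So H⁻² = kg⁻²·m⁻⁴·s⁴·A⁴.
Wb = V·s (flux: a volt is a weber per second),
    = kg·m²·s⁻²·A⁻¹.
So Wb⁻¹ = kg⁻¹·m⁻²·s²·A.
Combining: H⁻²·Wb⁻¹ = (kg⁻²·m⁻⁴·s⁴·A⁴) · (kg⁻¹·m⁻²·s²·A) = kg⁻³·m⁻⁶·s⁶·A⁵.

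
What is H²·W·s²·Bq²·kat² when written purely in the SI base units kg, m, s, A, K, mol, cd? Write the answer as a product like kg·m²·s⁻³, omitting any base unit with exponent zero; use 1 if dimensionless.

kg³·m⁶·s⁻⁹·A⁻⁴·mol²

H = Wb/A (inductance = flux per current),
    = kg·m²·s⁻²·A⁻².
So H² = kg²·m⁴·s⁻⁴·A⁻⁴.
W = J/s (power = energy per time),
    = kg·m²·s⁻³.
Bq = 1/s = s⁻¹ (activity is decays per second).
So Bq² = s⁻².
kat = mol/s = s⁻¹·mol (catalytic activity).
So kat² = s⁻²·mol².
Combining: H²·W·s²·Bq²·kat² = (kg²·m⁴·s⁻⁴·A⁻⁴) · (kg·m²·s⁻³) · s² · s⁻² · (s⁻²·mol²) = kg³·m⁶·s⁻⁹·A⁻⁴·mol².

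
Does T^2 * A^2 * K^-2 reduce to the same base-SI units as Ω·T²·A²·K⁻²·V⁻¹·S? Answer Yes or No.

Left side:
  T = Wb/m² (flux density = flux per area),
      = kg·s⁻²·A⁻¹.
  So T² = kg²·s⁻⁴·A⁻².
  Combining: T²·A²·K⁻² = (kg²·s⁻⁴·A⁻²) · A² · K⁻² = kg²·s⁻⁴·K⁻².
Right side:
  Ω = V/A (resistance = voltage per current),
      = kg·m²·s⁻³·A⁻².
  T = Wb/m² (flux density = flux per area),
      = kg·s⁻²·A⁻¹.
  So T² = kg²·s⁻⁴·A⁻².
  V = W/A (potential = power per current),
      = kg·m²·s⁻³·A⁻¹.
  So V⁻¹ = kg⁻¹·m⁻²·s³·A.
  S = 1/Ω (conductance is reciprocal resistance),
      = kg⁻¹·m⁻²·s³·A².
  Combining: Ω·T²·A²·K⁻²·V⁻¹·S = (kg·m²·s⁻³·A⁻²) · (kg²·s⁻⁴·A⁻²) · A² · K⁻² · (kg⁻¹·m⁻²·s³·A) · (kg⁻¹·m⁻²·s³·A²) = kg·m⁻²·s⁻¹·A·K⁻².
Left is kg²·s⁻⁴·K⁻²; right is kg·m⁻²·s⁻¹·A·K⁻² — different.

No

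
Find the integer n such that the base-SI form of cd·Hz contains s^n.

-1

Hz = 1/s = s⁻¹ (frequency is cycles per second).
Combining: cd·Hz = cd · s⁻¹ = s⁻¹·cd.
The exponent of s is -1.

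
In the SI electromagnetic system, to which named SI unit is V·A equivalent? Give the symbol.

W

V = W/A (potential = power per current),
    = kg·m²·s⁻³·A⁻¹.
Combining: V·A = (kg·m²·s⁻³·A⁻¹) · A = kg·m²·s⁻³.
kg·m²·s⁻³ is the base-SI form of the watt.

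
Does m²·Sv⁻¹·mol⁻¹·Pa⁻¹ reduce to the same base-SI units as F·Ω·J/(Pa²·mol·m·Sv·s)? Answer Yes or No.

Left side:
  Sv = m²·s⁻².
  So Sv⁻¹ = m⁻²·s².
  Pa = kg·m⁻¹·s⁻².
  So Pa⁻¹ = kg⁻¹·m·s².
  Combining: m²·Sv⁻¹·mol⁻¹·Pa⁻¹ = m² · (m⁻²·s²) · mol⁻¹ · (kg⁻¹·m·s²) = kg⁻¹·m·s⁴·mol⁻¹.
Right side:
  Pa = kg·m⁻¹·s⁻².
  So Pa⁻² = kg⁻²·m²·s⁴.
  F = kg⁻¹·m⁻²·s⁴·A².
  Ω = kg·m²·s⁻³·A⁻².
  Sv = m²·s⁻².
  So Sv⁻¹ = m⁻²·s².
  J = kg·m²·s⁻².
  Combining: Pa⁻²·mol⁻¹·m⁻¹·F·Ω·Sv⁻¹·J·s⁻¹ = (kg⁻²·m²·s⁴) · mol⁻¹ · m⁻¹ · (kg⁻¹·m⁻²·s⁴·A²) · (kg·m²·s⁻³·A⁻²) · (m⁻²·s²) · (kg·m²·s⁻²) · s⁻¹ = kg⁻¹·m·s⁴·mol⁻¹.
Both reduce to kg⁻¹·m·s⁴·mol⁻¹.

Yes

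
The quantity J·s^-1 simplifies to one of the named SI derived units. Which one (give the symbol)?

J = N·m (work = force × distance),
    = kg·m²·s⁻².
Combining: J·s⁻¹ = (kg·m²·s⁻²) · s⁻¹ = kg·m²·s⁻³.
kg·m²·s⁻³ is the base-SI form of the watt.

W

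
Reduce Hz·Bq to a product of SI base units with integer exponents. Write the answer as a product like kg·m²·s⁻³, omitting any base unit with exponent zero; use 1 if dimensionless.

Hz = s⁻¹.
Bq = s⁻¹.
Combining: Hz·Bq = s⁻¹ · s⁻¹ = s⁻².

s⁻²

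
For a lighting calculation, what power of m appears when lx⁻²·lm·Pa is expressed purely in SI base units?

3

lx = m⁻²·cd.
So lx⁻² = m⁴·cd⁻².
lm = cd.
Pa = kg·m⁻¹·s⁻².
Combining: lx⁻²·lm·Pa = (m⁴·cd⁻²) · cd · (kg·m⁻¹·s⁻²) = kg·m³·s⁻²·cd⁻¹.
The exponent of m is 3.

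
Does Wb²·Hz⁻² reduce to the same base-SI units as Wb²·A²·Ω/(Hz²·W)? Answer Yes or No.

Yes

Left side:
  Wb = V·s (flux: a volt is a weber per second),
      = kg·m²·s⁻²·A⁻¹.
  So Wb² = kg²·m⁴·s⁻⁴·A⁻².
  Hz = 1/s = s⁻¹ (frequency is cycles per second).
  So Hz⁻² = s².
  Combining: Wb²·Hz⁻² = (kg²·m⁴·s⁻⁴·A⁻²) · s² = kg²·m⁴·s⁻²·A⁻².
Right side:
  Hz = 1/s = s⁻¹ (frequency is cycles per second).
  So Hz⁻² = s².
  Wb = V·s (flux: a volt is a weber per second),
      = kg·m²·s⁻²·A⁻¹.
  So Wb² = kg²·m⁴·s⁻⁴·A⁻².
  W = J/s (power = energy per time),
      = kg·m²·s⁻³.
  So W⁻¹ = kg⁻¹·m⁻²·s³.
  Ω = V/A (resistance = voltage per current),
      = kg·m²·s⁻³·A⁻².
  Combining: Hz⁻²·Wb²·A²·W⁻¹·Ω = s² · (kg²·m⁴·s⁻⁴·A⁻²) · A² · (kg⁻¹·m⁻²·s³) · (kg·m²·s⁻³·A⁻²) = kg²·m⁴·s⁻²·A⁻².
Both reduce to kg²·m⁴·s⁻²·A⁻².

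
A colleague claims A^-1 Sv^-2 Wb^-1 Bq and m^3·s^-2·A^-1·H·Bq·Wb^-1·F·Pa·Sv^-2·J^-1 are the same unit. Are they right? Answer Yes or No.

Left side:
  Sv = J/kg (equivalent dose = energy per mass),
      = m²·s⁻².
  So Sv⁻² = m⁻⁴·s⁴.
  Wb = V·s (flux: a volt is a weber per second),
      = kg·m²·s⁻²·A⁻¹.
  So Wb⁻¹ = kg⁻¹·m⁻²·s²·A.
  Bq = 1/s = s⁻¹ (activity is decays per second).
  Combining: A⁻¹·Sv⁻²·Wb⁻¹·Bq = A⁻¹ · (m⁻⁴·s⁴) · (kg⁻¹·m⁻²·s²·A) · s⁻¹ = kg⁻¹·m⁻⁶·s⁵.
Right side:
  H = Wb/A (inductance = flux per current),
      = kg·m²·s⁻²·A⁻².
  Bq = 1/s = s⁻¹ (activity is decays per second).
  Wb = V·s (flux: a volt is a weber per second),
      = kg·m²·s⁻²·A⁻¹.
  So Wb⁻¹ = kg⁻¹·m⁻²·s²·A.
  F = C/V (capacitance = charge per voltage),
      = A·s/(kg·m²·s⁻³·A⁻¹) (substituting C and V),
      = kg⁻¹·m⁻²·s⁴·A².
  Pa = N/m² (pressure = force per area),
      = kg·m⁻¹·s⁻².
  Sv = J/kg (equivalent dose = energy per mass),
      = m²·s⁻².
  So Sv⁻² = m⁻⁴·s⁴.
  J = N·m (work = force × distance),
      = kg·m²·s⁻².
  So J⁻¹ = kg⁻¹·m⁻²·s².
  Combining: m³·s⁻²·A⁻¹·H·Bq·Wb⁻¹·F·Pa·Sv⁻²·J⁻¹ = m³ · s⁻² · A⁻¹ · (kg·m²·s⁻²·A⁻²) · s⁻¹ · (kg⁻¹·m⁻²·s²·A) · (kg⁻¹·m⁻²·s⁴·A²) · (kg·m⁻¹·s⁻²) · (m⁻⁴·s⁴) · (kg⁻¹·m⁻²·s²) = kg⁻¹·m⁻⁶·s⁵.
Both reduce to kg⁻¹·m⁻⁶·s⁵.

Yes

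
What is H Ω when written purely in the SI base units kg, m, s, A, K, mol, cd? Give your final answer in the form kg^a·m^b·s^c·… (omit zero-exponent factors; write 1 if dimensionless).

kg²·m⁴·s⁻⁵·A⁻⁴

H = Wb/A (inductance = flux per current),
    = kg·m²·s⁻²·A⁻².
Ω = V/A (resistance = voltage per current),
    = kg·m²·s⁻³·A⁻².
Combining: H·Ω = (kg·m²·s⁻²·A⁻²) · (kg·m²·s⁻³·A⁻²) = kg²·m⁴·s⁻⁵·A⁻⁴.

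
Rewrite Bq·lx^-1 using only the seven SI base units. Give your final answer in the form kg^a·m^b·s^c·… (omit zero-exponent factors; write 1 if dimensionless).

Bq = s⁻¹.
lx = m⁻²·cd.
So lx⁻¹ = m²·cd⁻¹.
Combining: Bq·lx⁻¹ = s⁻¹ · (m²·cd⁻¹) = m²·s⁻¹·cd⁻¹.

m²·s⁻¹·cd⁻¹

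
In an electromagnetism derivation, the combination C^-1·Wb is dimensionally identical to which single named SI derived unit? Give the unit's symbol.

Ω

C = A·s = s·A (charge = current × time).
So C⁻¹ = s⁻¹·A⁻¹.
Wb = V·s (flux: a volt is a weber per second),
    = kg·m²·s⁻²·A⁻¹.
Combining: C⁻¹·Wb = (s⁻¹·A⁻¹) · (kg·m²·s⁻²·A⁻¹) = kg·m²·s⁻³·A⁻².
kg·m²·s⁻³·A⁻² is the base-SI form of the ohm.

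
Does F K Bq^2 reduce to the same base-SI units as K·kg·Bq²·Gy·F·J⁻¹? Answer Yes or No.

Left side:
  F = C/V (capacitance = charge per voltage),
      = A·s/(kg·m²·s⁻³·A⁻¹) (substituting C and V),
      = kg⁻¹·m⁻²·s⁴·A².
  Bq = 1/s = s⁻¹ (activity is decays per second).
  So Bq² = s⁻².
  Combining: F·K·Bq² = (kg⁻¹·m⁻²·s⁴·A²) · K · s⁻² = kg⁻¹·m⁻²·s²·A²·K.
Right side:
  Bq = s⁻¹.
  So Bq² = s⁻².
  Gy = m²·s⁻².
  F = kg⁻¹·m⁻²·s⁴·A².
  J = kg·m²·s⁻².
  So J⁻¹ = kg⁻¹·m⁻²·s².
  Combining: K·kg·Bq²·Gy·F·J⁻¹ = K · kg · s⁻² · (m²·s⁻²) · (kg⁻¹·m⁻²·s⁴·A²) · (kg⁻¹·m⁻²·s²) = kg⁻¹·m⁻²·s²·A²·K.
Both reduce to kg⁻¹·m⁻²·s²·A²·K.

Yes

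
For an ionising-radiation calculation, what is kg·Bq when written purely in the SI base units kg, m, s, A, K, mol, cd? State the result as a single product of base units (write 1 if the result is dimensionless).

Bq = 1/s = s⁻¹ (activity is decays per second).
Combining: kg·Bq = kg · s⁻¹ = kg·s⁻¹.

kg·s⁻¹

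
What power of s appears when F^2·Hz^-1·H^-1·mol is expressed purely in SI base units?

F = C/V (capacitance = charge per voltage),
    = A·s/(kg·m²·s⁻³·A⁻¹) (substituting C and V),
    = kg⁻¹·m⁻²·s⁴·A².
So F² = kg⁻²·m⁻⁴·s⁸·A⁴.
Hz = 1/s = s⁻¹ (frequency is cycles per second).
So Hz⁻¹ = s.
H = Wb/A (inductance = flux per current),
    = kg·m²·s⁻²·A⁻².
So H⁻¹ = kg⁻¹·m⁻²·s²·A².
Combining: F²·Hz⁻¹·H⁻¹·mol = (kg⁻²·m⁻⁴·s⁸·A⁴) · s · (kg⁻¹·m⁻²·s²·A²) · mol = kg⁻³·m⁻⁶·s¹¹·A⁶·mol.
The exponent of s is 11.

11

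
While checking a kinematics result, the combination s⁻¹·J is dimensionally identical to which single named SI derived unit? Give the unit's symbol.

W

J = kg·m²·s⁻².
Combining: s⁻¹·J = s⁻¹ · (kg·m²·s⁻²) = kg·m²·s⁻³.
kg·m²·s⁻³ is the base-SI form of the watt.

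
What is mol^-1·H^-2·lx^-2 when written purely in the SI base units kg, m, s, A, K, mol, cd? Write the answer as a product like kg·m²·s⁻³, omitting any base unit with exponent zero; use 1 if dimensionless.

H = kg·m²·s⁻²·A⁻².
So H⁻² = kg⁻²·m⁻⁴·s⁴·A⁴.
lx = m⁻²·cd.
So lx⁻² = m⁴·cd⁻².
Combining: mol⁻¹·H⁻²·lx⁻² = mol⁻¹ · (kg⁻²·m⁻⁴·s⁴·A⁴) · (m⁴·cd⁻²) = kg⁻²·s⁴·A⁴·mol⁻¹·cd⁻².

kg⁻²·s⁴·A⁴·mol⁻¹·cd⁻²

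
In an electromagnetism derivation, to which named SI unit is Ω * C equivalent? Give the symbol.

Wb

Ω = V/A (resistance = voltage per current),
    = kg·m²·s⁻³·A⁻².
C = A·s = s·A (charge = current × time).
Combining: Ω·C = (kg·m²·s⁻³·A⁻²) · (s·A) = kg·m²·s⁻²·A⁻¹.
kg·m²·s⁻²·A⁻¹ is the base-SI form of the weber.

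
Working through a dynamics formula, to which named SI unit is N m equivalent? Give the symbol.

N = kg·m/s² = kg·m·s⁻² (force = mass × acceleration).
Combining: N·m = (kg·m·s⁻²) · m = kg·m²·s⁻².
kg·m²·s⁻² is the base-SI form of the joule.

J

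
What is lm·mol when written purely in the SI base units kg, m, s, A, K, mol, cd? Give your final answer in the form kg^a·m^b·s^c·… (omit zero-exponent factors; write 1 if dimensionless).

mol·cd

lm = cd·sr = cd (luminous flux; sr is dimensionless).
Combining: lm·mol = cd · mol = mol·cd.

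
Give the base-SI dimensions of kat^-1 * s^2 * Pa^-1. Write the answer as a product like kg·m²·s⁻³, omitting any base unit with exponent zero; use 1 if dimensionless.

kat = s⁻¹·mol.
So kat⁻¹ = s·mol⁻¹.
Pa = kg·m⁻¹·s⁻².
So Pa⁻¹ = kg⁻¹·m·s².
Combining: kat⁻¹·s²·Pa⁻¹ = (s·mol⁻¹) · s² · (kg⁻¹·m·s²) = kg⁻¹·m·s⁵·mol⁻¹.

kg⁻¹·m·s⁵·mol⁻¹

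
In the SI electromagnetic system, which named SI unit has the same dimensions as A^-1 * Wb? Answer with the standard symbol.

Wb = V·s (flux: a volt is a weber per second),
    = kg·m²·s⁻²·A⁻¹.
Combining: A⁻¹·Wb = A⁻¹ · (kg·m²·s⁻²·A⁻¹) = kg·m²·s⁻²·A⁻².
kg·m²·s⁻²·A⁻² is the base-SI form of the henry.

H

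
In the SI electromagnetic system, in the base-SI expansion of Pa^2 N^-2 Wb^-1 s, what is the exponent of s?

3

Pa = kg·m⁻¹·s⁻².
So Pa² = kg²·m⁻²·s⁻⁴.
N = kg·m·s⁻².
So N⁻² = kg⁻²·m⁻²·s⁴.
Wb = kg·m²·s⁻²·A⁻¹.
So Wb⁻¹ = kg⁻¹·m⁻²·s²·A.
Combining: Pa²·N⁻²·Wb⁻¹·s = (kg²·m⁻²·s⁻⁴) · (kg⁻²·m⁻²·s⁴) · (kg⁻¹·m⁻²·s²·A) · s = kg⁻¹·m⁻⁶·s³·A.
The exponent of s is 3.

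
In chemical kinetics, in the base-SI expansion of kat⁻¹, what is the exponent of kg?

0

kat = s⁻¹·mol.
So kat⁻¹ = s·mol⁻¹.
The exponent of kg is 0.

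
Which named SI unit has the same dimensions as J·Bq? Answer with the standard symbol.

J = N·m (work = force × distance),
    = kg·m²·s⁻².
Bq = 1/s = s⁻¹ (activity is decays per second).
Combining: J·Bq = (kg·m²·s⁻²) · s⁻¹ = kg·m²·s⁻³.
kg·m²·s⁻³ is the base-SI form of the watt.

W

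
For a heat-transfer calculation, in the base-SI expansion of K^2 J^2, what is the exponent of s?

J = N·m (work = force × distance),
    = kg·m²·s⁻².
So J² = kg²·m⁴·s⁻⁴.
Combining: K²·J² = K² · (kg²·m⁴·s⁻⁴) = kg²·m⁴·s⁻⁴·K².
The exponent of s is -4.

-4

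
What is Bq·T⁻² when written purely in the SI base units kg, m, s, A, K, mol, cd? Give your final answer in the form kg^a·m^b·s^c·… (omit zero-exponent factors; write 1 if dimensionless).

kg⁻²·s³·A²

Bq = s⁻¹.
T = kg·s⁻²·A⁻¹.
So T⁻² = kg⁻²·s⁴·A².
Combining: Bq·T⁻² = s⁻¹ · (kg⁻²·s⁴·A²) = kg⁻²·s³·A².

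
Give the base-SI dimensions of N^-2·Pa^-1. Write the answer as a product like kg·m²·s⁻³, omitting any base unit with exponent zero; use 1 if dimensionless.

kg⁻³·m⁻¹·s⁶

N = kg·m·s⁻².
So N⁻² = kg⁻²·m⁻²·s⁴.
Pa = kg·m⁻¹·s⁻².
So Pa⁻¹ = kg⁻¹·m·s².
Combining: N⁻²·Pa⁻¹ = (kg⁻²·m⁻²·s⁴) · (kg⁻¹·m·s²) = kg⁻³·m⁻¹·s⁶.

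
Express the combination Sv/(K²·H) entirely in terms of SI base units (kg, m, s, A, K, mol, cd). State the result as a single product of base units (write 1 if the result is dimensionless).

kg⁻¹·A²·K⁻²

Sv = J/kg (equivalent dose = energy per mass),
    = m²·s⁻².
H = Wb/A (inductance = flux per current),
    = kg·m²·s⁻²·A⁻².
So H⁻¹ = kg⁻¹·m⁻²·s²·A².
Combining: Sv·K⁻²·H⁻¹ = (m²·s⁻²) · K⁻² · (kg⁻¹·m⁻²·s²·A²) = kg⁻¹·A²·K⁻².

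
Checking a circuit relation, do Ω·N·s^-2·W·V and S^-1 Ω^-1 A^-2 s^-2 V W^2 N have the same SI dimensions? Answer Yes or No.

Left side:
  Ω = V/A (resistance = voltage per current),
      = kg·m²·s⁻³·A⁻².
  N = kg·m/s² = kg·m·s⁻² (force = mass × acceleration).
  W = J/s (power = energy per time),
      = kg·m²·s⁻³.
  V = W/A (potential = power per current),
      = kg·m²·s⁻³·A⁻¹.
  Combining: Ω·N·s⁻²·W·V = (kg·m²·s⁻³·A⁻²) · (kg·m·s⁻²) · s⁻² · (kg·m²·s⁻³) · (kg·m²·s⁻³·A⁻¹) = kg⁴·m⁷·s⁻¹³·A⁻³.
Right side:
  S = kg⁻¹·m⁻²·s³·A².
  So S⁻¹ = kg·m²·s⁻³·A⁻².
  Ω = kg·m²·s⁻³·A⁻².
  So Ω⁻¹ = kg⁻¹·m⁻²·s³·A².
  V = kg·m²·s⁻³·A⁻¹.
  W = kg·m²·s⁻³.
  So W² = kg²·m⁴·s⁻⁶.
  N = kg·m·s⁻².
  Combining: S⁻¹·Ω⁻¹·A⁻²·s⁻²·V·W²·N = (kg·m²·s⁻³·A⁻²) · (kg⁻¹·m⁻²·s³·A²) · A⁻² · s⁻² · (kg·m²·s⁻³·A⁻¹) · (kg²·m⁴·s⁻⁶) · (kg·m·s⁻²) = kg⁴·m⁷·s⁻¹³·A⁻³.
Both reduce to kg⁴·m⁷·s⁻¹³·A⁻³.

Yes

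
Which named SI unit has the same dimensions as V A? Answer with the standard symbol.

V = kg·m²·s⁻³·A⁻¹.
Combining: V·A = (kg·m²·s⁻³·A⁻¹) · A = kg·m²·s⁻³.
kg·m²·s⁻³ is the base-SI form of the watt.

W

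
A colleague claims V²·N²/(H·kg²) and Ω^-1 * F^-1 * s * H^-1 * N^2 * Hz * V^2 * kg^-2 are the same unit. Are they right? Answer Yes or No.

Left side:
  V = kg·m²·s⁻³·A⁻¹.
  So V² = kg²·m⁴·s⁻⁶·A⁻².
  H = kg·m²·s⁻²·A⁻².
  So H⁻¹ = kg⁻¹·m⁻²·s²·A².
  N = kg·m·s⁻².
  So N² = kg²·m²·s⁻⁴.
  Combining: V²·H⁻¹·N²·kg⁻² = (kg²·m⁴·s⁻⁶·A⁻²) · (kg⁻¹·m⁻²·s²·A²) · (kg²·m²·s⁻⁴) · kg⁻² = kg·m⁴·s⁻⁸.
Right side:
  Ω = V/A (resistance = voltage per current),
      = kg·m²·s⁻³·A⁻².
  So Ω⁻¹ = kg⁻¹·m⁻²·s³·A².
  F = C/V (capacitance = charge per voltage),
      = A·s/(kg·m²·s⁻³·A⁻¹) (substituting C and V),
      = kg⁻¹·m⁻²·s⁴·A².
  So F⁻¹ = kg·m²·s⁻⁴·A⁻².
  H = Wb/A (inductance = flux per current),
      = kg·m²·s⁻²·A⁻².
  So H⁻¹ = kg⁻¹·m⁻²·s²·A².
  N = kg·m/s² = kg·m·s⁻² (force = mass × acceleration).
  So N² = kg²·m²·s⁻⁴.
  Hz = 1/s = s⁻¹ (frequency is cycles per second).
  V = W/A (potential = power per current),
      = kg·m²·s⁻³·A⁻¹.
  So V² = kg²·m⁴·s⁻⁶·A⁻².
  Combining: Ω⁻¹·F⁻¹·s·H⁻¹·N²·Hz·V²·kg⁻² = (kg⁻¹·m⁻²·s³·A²) · (kg·m²·s⁻⁴·A⁻²) · s · (kg⁻¹·m⁻²·s²·A²) · (kg²·m²·s⁻⁴) · s⁻¹ · (kg²·m⁴·s⁻⁶·A⁻²) · kg⁻² = kg·m⁴·s⁻⁹.
Left is kg·m⁴·s⁻⁸; right is kg·m⁴·s⁻⁹ — different.

No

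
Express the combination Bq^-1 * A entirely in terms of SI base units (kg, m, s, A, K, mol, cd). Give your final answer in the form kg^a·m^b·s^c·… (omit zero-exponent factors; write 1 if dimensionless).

Bq = 1/s = s⁻¹ (activity is decays per second).
So Bq⁻¹ = s.
Combining: Bq⁻¹·A = s · A = s·A.

s·A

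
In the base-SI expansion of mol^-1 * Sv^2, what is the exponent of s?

-4

Sv = J/kg (equivalent dose = energy per mass),
    = m²·s⁻².
So Sv² = m⁴·s⁻⁴.
Combining: mol⁻¹·Sv² = mol⁻¹ · (m⁴·s⁻⁴) = m⁴·s⁻⁴·mol⁻¹.
The exponent of s is -4.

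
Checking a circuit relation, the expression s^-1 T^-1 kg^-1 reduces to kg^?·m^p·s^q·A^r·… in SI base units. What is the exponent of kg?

-2

T = kg·s⁻²·A⁻¹.
So T⁻¹ = kg⁻¹·s²·A.
Combining: s⁻¹·T⁻¹·kg⁻¹ = s⁻¹ · (kg⁻¹·s²·A) · kg⁻¹ = kg⁻²·s·A.
The exponent of kg is -2.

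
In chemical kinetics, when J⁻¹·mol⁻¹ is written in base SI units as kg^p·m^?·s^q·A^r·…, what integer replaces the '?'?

J = N·m (work = force × distance),
    = kg·m²·s⁻².
So J⁻¹ = kg⁻¹·m⁻²·s².
Combining: J⁻¹·mol⁻¹ = (kg⁻¹·m⁻²·s²) · mol⁻¹ = kg⁻¹·m⁻²·s²·mol⁻¹.
The exponent of m is -2.

-2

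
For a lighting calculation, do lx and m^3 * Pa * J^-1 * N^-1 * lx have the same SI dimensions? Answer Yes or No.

Left side:
  lx = lm/m² (illuminance = luminous flux per area),
      = m⁻²·cd.
Right side:
  Pa = kg·m⁻¹·s⁻².
  J = kg·m²·s⁻².
  So J⁻¹ = kg⁻¹·m⁻²·s².
  N = kg·m·s⁻².
  So N⁻¹ = kg⁻¹·m⁻¹·s².
  lx = m⁻²·cd.
  Combining: m³·Pa·J⁻¹·N⁻¹·lx = m³ · (kg·m⁻¹·s⁻²) · (kg⁻¹·m⁻²·s²) · (kg⁻¹·m⁻¹·s²) · (m⁻²·cd) = kg⁻¹·m⁻³·s²·cd.
Left is m⁻²·cd; right is kg⁻¹·m⁻³·s²·cd — different.

No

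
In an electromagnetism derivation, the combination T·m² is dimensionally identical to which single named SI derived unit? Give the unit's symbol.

T = Wb/m² (flux density = flux per area),
    = kg·s⁻²·A⁻¹.
Combining: T·m² = (kg·s⁻²·A⁻¹) · m² = kg·m²·s⁻²·A⁻¹.
kg·m²·s⁻²·A⁻¹ is the base-SI form of the weber.

Wb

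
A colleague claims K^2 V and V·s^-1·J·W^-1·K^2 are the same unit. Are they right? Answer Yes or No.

Left side:
  V = kg·m²·s⁻³·A⁻¹.
  Combining: K²·V = K² · (kg·m²·s⁻³·A⁻¹) = kg·m²·s⁻³·A⁻¹·K².
Right side:
  V = W/A (potential = power per current),
      = kg·m²·s⁻³·A⁻¹.
  J = N·m (work = force × distance),
      = kg·m²·s⁻².
  W = J/s (power = energy per time),
      = kg·m²·s⁻³.
  So W⁻¹ = kg⁻¹·m⁻²·s³.
  Combining: V·s⁻¹·J·W⁻¹·K² = (kg·m²·s⁻³·A⁻¹) · s⁻¹ · (kg·m²·s⁻²) · (kg⁻¹·m⁻²·s³) · K² = kg·m²·s⁻³·A⁻¹·K².
Both reduce to kg·m²·s⁻³·A⁻¹·K².

Yes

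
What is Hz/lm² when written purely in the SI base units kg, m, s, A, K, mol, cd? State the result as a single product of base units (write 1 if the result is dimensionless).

lm = cd·sr = cd (luminous flux; sr is dimensionless).
So lm⁻² = cd⁻².
Hz = 1/s = s⁻¹ (frequency is cycles per second).
Combining: lm⁻²·Hz = cd⁻² · s⁻¹ = s⁻¹·cd⁻².

s⁻¹·cd⁻²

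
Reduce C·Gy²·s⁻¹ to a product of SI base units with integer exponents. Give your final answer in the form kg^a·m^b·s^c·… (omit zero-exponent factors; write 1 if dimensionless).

m⁴·s⁻⁴·A

C = A·s = s·A (charge = current × time).
Gy = J/kg (absorbed dose = energy per mass),
    = m²·s⁻².
So Gy² = m⁴·s⁻⁴.
Combining: C·Gy²·s⁻¹ = (s·A) · (m⁴·s⁻⁴) · s⁻¹ = m⁴·s⁻⁴·A.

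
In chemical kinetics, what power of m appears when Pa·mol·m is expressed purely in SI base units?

0

Pa = kg·m⁻¹·s⁻².
Combining: Pa·mol·m = (kg·m⁻¹·s⁻²) · mol · m = kg·s⁻²·mol.
The exponent of m is 0.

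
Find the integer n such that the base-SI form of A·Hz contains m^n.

Hz = s⁻¹.
Combining: A·Hz = A · s⁻¹ = s⁻¹·A.
The exponent of m is 0.

0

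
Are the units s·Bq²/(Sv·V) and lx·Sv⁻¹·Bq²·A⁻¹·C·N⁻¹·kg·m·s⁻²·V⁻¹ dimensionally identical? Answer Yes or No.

Left side:
  Bq = 1/s = s⁻¹ (activity is decays per second).
  So Bq² = s⁻².
  Sv = J/kg (equivalent dose = energy per mass),
      = m²·s⁻².
  So Sv⁻¹ = m⁻²·s².
  V = W/A (potential = power per current),
      = kg·m²·s⁻³·A⁻¹.
  So V⁻¹ = kg⁻¹·m⁻²·s³·A.
  Combining: s·Bq²·Sv⁻¹·V⁻¹ = s · s⁻² · (m⁻²·s²) · (kg⁻¹·m⁻²·s³·A) = kg⁻¹·m⁻⁴·s⁴·A.
Right side:
  lx = m⁻²·cd.
  Sv = m²·s⁻².
  So Sv⁻¹ = m⁻²·s².
  Bq = s⁻¹.
  So Bq² = s⁻².
  C = s·A.
  N = kg·m·s⁻².
  So N⁻¹ = kg⁻¹·m⁻¹·s².
  V = kg·m²·s⁻³·A⁻¹.
  So V⁻¹ = kg⁻¹·m⁻²·s³·A.
  Combining: lx·Sv⁻¹·Bq²·A⁻¹·C·N⁻¹·kg·m·s⁻²·V⁻¹ = (m⁻²·cd) · (m⁻²·s²) · s⁻² · A⁻¹ · (s·A) · (kg⁻¹·m⁻¹·s²) · kg · m · s⁻² · (kg⁻¹·m⁻²·s³·A) = kg⁻¹·m⁻⁶·s⁴·A·cd.
Left is kg⁻¹·m⁻⁴·s⁴·A; right is kg⁻¹·m⁻⁶·s⁴·A·cd — different.

No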